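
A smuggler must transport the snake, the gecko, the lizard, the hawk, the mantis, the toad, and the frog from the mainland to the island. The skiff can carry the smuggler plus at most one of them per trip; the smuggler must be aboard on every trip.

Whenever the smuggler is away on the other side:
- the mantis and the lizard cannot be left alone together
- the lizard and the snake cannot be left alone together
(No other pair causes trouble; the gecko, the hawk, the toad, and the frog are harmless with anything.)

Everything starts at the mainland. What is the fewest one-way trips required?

Counting alone: the smuggler can take at most 1 across per trip to the island, so moving all 7 needs at least 7 loaded trips out, with a return between consecutive ones — at least 13 crossings.
The safety rule pushes this higher. Following every safe sequence of crossings, the most of the 7 that can be at the island as the skiff arrives there on crossing 13 is 6 — never all 7.
So no plan with fewer than 15 crossings exists, and this one achieves 15:
1. Smuggler goes to the island with the lizard.
2. Smuggler goes back to the mainland alone.
3. Smuggler goes to the island with the snake.
4. Smuggler goes back to the mainland with the lizard.
5. Smuggler goes to the island with the mantis.
6. Smuggler goes back to the mainland alone.
7. Smuggler goes to the island with the gecko.
8. Smuggler goes back to the mainland alone.
9. Smuggler goes to the island with the hawk.
10. Smuggler goes back to the mainland alone.
11. Smuggler goes to the island with the toad.
12. Smuggler goes back to the mainland alone.
13. Smuggler goes to the island with the frog.
14. Smuggler goes back to the mainland alone.
15. Smuggler goes to the island with the lizard.

15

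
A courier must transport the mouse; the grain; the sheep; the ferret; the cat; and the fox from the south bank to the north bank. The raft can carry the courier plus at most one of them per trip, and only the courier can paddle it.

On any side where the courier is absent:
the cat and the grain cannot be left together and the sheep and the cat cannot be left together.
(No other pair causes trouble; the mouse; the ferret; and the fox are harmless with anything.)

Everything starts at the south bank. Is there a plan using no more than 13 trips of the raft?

Yes

Yes — this plan uses 13 crossings (≤ 13):
1. Courier goes to the north bank with the cat.  [the south bank: the ferret, the fox, the grain, the mouse, the sheep | the north bank: the cat]
2. Courier goes back to the south bank alone.  [the south bank: the ferret, the fox, the grain, the mouse, the sheep | the north bank: the cat]
3. Courier goes to the north bank with the mouse.  [the south bank: the ferret, the fox, the grain, the sheep | the north bank: the cat, the mouse]
4. Courier goes back to the south bank alone.  [the south bank: the ferret, the fox, the grain, the sheep | the north bank: the cat, the mouse]
5. Courier goes to the north bank with the grain.  [the south bank: the ferret, the fox, the sheep | the north bank: the cat, the grain, the mouse]
6. Courier goes back to the south bank with the cat.  [the south bank: the cat, the ferret, the fox, the sheep | the north bank: the grain, the mouse]
7. Courier goes to the north bank with the sheep.  [the south bank: the cat, the ferret, the fox | the north bank: the grain, the mouse, the sheep]
8. Courier goes back to the south bank alone.  [the south bank: the cat, the ferret, the fox | the north bank: the grain, the mouse, the sheep]
9. Courier goes to the north bank with the ferret.  [the south bank: the cat, the fox | the north bank: the ferret, the grain, the mouse, the sheep]
10. Courier goes back to the south bank alone.  [the south bank: the cat, the fox | the north bank: the ferret, the grain, the mouse, the sheep]
11. Courier goes to the north bank with the fox.  [the south bank: the cat | the north bank: the ferret, the fox, the grain, the mouse, the sheep]
12. Courier goes back to the south bank alone.  [the south bank: the cat | the north bank: the ferret, the fox, the grain, the mouse, the sheep]
13. Courier goes to the north bank with the cat.  [the south bank: — | the north bank: the cat, the ferret, the fox, the grain, the mouse, the sheep]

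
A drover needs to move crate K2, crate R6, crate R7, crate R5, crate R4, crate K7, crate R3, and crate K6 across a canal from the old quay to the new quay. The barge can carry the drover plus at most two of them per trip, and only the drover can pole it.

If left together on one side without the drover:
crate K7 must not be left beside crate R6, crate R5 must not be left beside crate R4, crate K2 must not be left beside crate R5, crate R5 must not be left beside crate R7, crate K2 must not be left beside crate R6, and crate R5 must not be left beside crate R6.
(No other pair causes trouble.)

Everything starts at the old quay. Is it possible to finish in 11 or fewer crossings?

No

Counting alone: the drover can take at most 2 across per trip to the new quay, so moving all 8 needs at least 4 loaded trips out, with a return between consecutive ones — at least 7 crossings.
The safety rule pushes this higher. Following every safe sequence of crossings, the most of the 8 that can be at the new quay as the barge arrives there on crossings 7, 9, 11 is 5, 6, 7 respectively — never all 8.
So the move cannot be finished within 11 crossings. (The shortest complete plan takes 13:)
1. Drover goes to the new quay with crate R5 and crate R6.
2. Drover goes back to the old quay with crate R6.
3. Drover goes to the new quay with crate K2 and crate K7.
4. Drover goes back to the old quay with crate K2.
5. Drover goes to the new quay with crate K2 and crate R7.
6. Drover goes back to the old quay with crate R5.
7. Drover goes to the new quay with crate R4 and crate R6.
8. Drover goes back to the old quay with crate R6.
9. Drover goes to the new quay with crate R3 and crate R6.
10. Drover goes back to the old quay with crate R6.
11. Drover goes to the new quay with crate K6 and crate R6.
12. Drover goes back to the old quay with crate R6.
13. Drover goes to the new quay with crate R5 and crate R6.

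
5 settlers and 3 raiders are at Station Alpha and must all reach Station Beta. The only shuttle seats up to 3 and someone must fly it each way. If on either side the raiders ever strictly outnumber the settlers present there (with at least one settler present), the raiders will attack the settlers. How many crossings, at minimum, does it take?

7

Counting alone: each trip to Station Beta takes at most 3 across and each return brings at least 1 back, so after t trips out (and t−1 returns) at most 3t − (t−1) of the 8 are across; that first reaches 8 at t = 4, so at least 7 crossings are needed.
The plan below uses exactly 7 crossings, so it is optimal:
1. 2 raiders → Station Beta.  (Station Alpha: 5S 1R; Station Beta: 0S 2R)
2. 1 raider ← Station Alpha.  (Station Alpha: 5S 2R; Station Beta: 0S 1R)
3. 2 settlers and 1 raider → Station Beta.  (Station Alpha: 3S 1R; Station Beta: 2S 2R)
4. 1 raider ← Station Alpha.  (Station Alpha: 3S 2R; Station Beta: 2S 1R)
5. 1 settler and 2 raiders → Station Beta.  (Station Alpha: 2S 0R; Station Beta: 3S 3R)
6. 1 raider ← Station Alpha.  (Station Alpha: 2S 1R; Station Beta: 3S 2R)
7. 2 settlers and 1 raider → Station Beta.  (Station Alpha: 0S 0R; Station Beta: 5S 3R)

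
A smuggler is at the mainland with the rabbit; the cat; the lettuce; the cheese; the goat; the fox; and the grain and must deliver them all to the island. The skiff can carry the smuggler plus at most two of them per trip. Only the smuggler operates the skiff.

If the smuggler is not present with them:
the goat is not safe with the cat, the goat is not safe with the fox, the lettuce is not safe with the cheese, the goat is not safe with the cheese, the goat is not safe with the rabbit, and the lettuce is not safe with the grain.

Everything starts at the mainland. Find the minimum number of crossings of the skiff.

9

Counting alone: the smuggler can take at most 2 across per trip to the island, so moving all 7 needs at least 4 loaded trips out, with a return between consecutive ones — at least 7 crossings.
The safety rule pushes this higher. Following every safe sequence of crossings, the most of the 7 that can be at the island as the skiff arrives there on crossing 7 is 6 — never all 7.
So no plan with fewer than 9 crossings exists, and this one achieves 9:
1. Smuggler goes to the island with the goat and the lettuce.  [the mainland: the cat, the cheese, the fox, the grain, the rabbit | the island: the goat, the lettuce]
2. Smuggler goes back to the mainland alone.  [the mainland: the cat, the cheese, the fox, the grain, the rabbit | the island: the goat, the lettuce]
3. Smuggler goes to the island with the grain.  [the mainland: the cat, the cheese, the fox, the rabbit | the island: the goat, the grain, the lettuce]
4. Smuggler goes back to the mainland with the lettuce.  [the mainland: the cat, the cheese, the fox, the lettuce, the rabbit | the island: the goat, the grain]
5. Smuggler goes to the island with the cheese and the rabbit.  [the mainland: the cat, the fox, the lettuce | the island: the cheese, the goat, the grain, the rabbit]
6. Smuggler goes back to the mainland with the goat.  [the mainland: the cat, the fox, the goat, the lettuce | the island: the cheese, the grain, the rabbit]
7. Smuggler goes to the island with the cat and the fox.  [the mainland: the goat, the lettuce | the island: the cat, the cheese, the fox, the grain, the rabbit]
8. Smuggler goes back to the mainland alone.  [the mainland: the goat, the lettuce | the island: the cat, the cheese, the fox, the grain, the rabbit]
9. Smuggler goes to the island with the goat and the lettuce.  [the mainland: — | the island: the cat, the cheese, the fox, the goat, the grain, the lettuce, the rabbit]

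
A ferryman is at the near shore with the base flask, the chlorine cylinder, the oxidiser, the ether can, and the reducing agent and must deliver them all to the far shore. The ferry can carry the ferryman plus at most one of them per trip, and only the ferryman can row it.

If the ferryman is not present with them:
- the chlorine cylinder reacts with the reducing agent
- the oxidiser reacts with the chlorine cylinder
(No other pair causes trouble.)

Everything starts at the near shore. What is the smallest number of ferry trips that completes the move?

Counting alone: the ferryman can take at most 1 across per trip to the far shore, so moving all 5 needs at least 5 loaded trips out, with a return between consecutive ones — at least 9 crossings.
The safety rule pushes this higher. Following every safe sequence of crossings, the most of the 5 that can be at the far shore as the ferry arrives there on crossing 9 is 4 — never all 5.
So no plan with fewer than 11 crossings exists, and this one achieves 11:
1. Ferryman goes to the far shore with the chlorine cylinder.
2. Ferryman goes back to the near shore alone.
3. Ferryman goes to the far shore with the base flask.
4. Ferryman goes back to the near shore alone.
5. Ferryman goes to the far shore with the oxidiser.
6. Ferryman goes back to the near shore with the chlorine cylinder.
7. Ferryman goes to the far shore with the reducing agent.
8. Ferryman goes back to the near shore alone.
9. Ferryman goes to the far shore with the ether can.
10. Ferryman goes back to the near shore alone.
11. Ferryman goes to the far shore with the chlorine cylinder.

11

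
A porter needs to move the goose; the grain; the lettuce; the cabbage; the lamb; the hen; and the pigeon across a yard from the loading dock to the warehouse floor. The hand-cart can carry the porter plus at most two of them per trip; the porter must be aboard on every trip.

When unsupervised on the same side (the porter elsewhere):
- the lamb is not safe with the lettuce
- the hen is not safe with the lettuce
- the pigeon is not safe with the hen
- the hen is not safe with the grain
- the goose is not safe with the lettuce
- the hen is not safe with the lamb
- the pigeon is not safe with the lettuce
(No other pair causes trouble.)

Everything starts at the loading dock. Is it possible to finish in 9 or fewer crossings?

Counting alone: the porter can take at most 2 across per trip to the warehouse floor, so moving all 7 needs at least 4 loaded trips out, with a return between consecutive ones — at least 7 crossings.
The safety rule pushes this higher. Following every safe sequence of crossings, the most of the 7 that can be at the warehouse floor as the hand-cart arrives there on crossings 7, 9 is 5, 6 respectively — never all 7.
So the move cannot be finished within 9 crossings. (The shortest complete plan takes 11:)
1. Porter goes to the warehouse floor with the hen and the lettuce.  [the loading dock: the cabbage, the goose, the grain, the lamb, the pigeon | the warehouse floor: the hen, the lettuce]
2. Porter goes back to the loading dock with the lettuce.  [the loading dock: the cabbage, the goose, the grain, the lamb, the lettuce, the pigeon | the warehouse floor: the hen]
3. Porter goes to the warehouse floor with the goose and the lettuce.  [the loading dock: the cabbage, the grain, the lamb, the pigeon | the warehouse floor: the goose, the hen, the lettuce]
4. Porter goes back to the loading dock with the lettuce.  [the loading dock: the cabbage, the grain, the lamb, the lettuce, the pigeon | the warehouse floor: the goose, the hen]
5. Porter goes to the warehouse floor with the cabbage and the lettuce.  [the loading dock: the grain, the lamb, the pigeon | the warehouse floor: the cabbage, the goose, the hen, the lettuce]
6. Porter goes back to the loading dock with the lettuce.  [the loading dock: the grain, the lamb, the lettuce, the pigeon | the warehouse floor: the cabbage, the goose, the hen]
7. Porter goes to the warehouse floor with the lamb and the pigeon.  [the loading dock: the grain, the lettuce | the warehouse floor: the cabbage, the goose, the hen, the lamb, the pigeon]
8. Porter goes back to the loading dock with the hen.  [the loading dock: the grain, the hen, the lettuce | the warehouse floor: the cabbage, the goose, the lamb, the pigeon]
9. Porter goes to the warehouse floor with the grain and the lettuce.  [the loading dock: the hen | the warehouse floor: the cabbage, the goose, the grain, the lamb, the lettuce, the pigeon]
10. Porter goes back to the loading dock with the lettuce.  [the loading dock: the hen, the lettuce | the warehouse floor: the cabbage, the goose, the grain, the lamb, the pigeon]
11. Porter goes to the warehouse floor with the hen and the lettuce.  [the loading dock: — | the warehouse floor: the cabbage, the goose, the grain, the hen, the lamb, the lettuce, the pigeon]

No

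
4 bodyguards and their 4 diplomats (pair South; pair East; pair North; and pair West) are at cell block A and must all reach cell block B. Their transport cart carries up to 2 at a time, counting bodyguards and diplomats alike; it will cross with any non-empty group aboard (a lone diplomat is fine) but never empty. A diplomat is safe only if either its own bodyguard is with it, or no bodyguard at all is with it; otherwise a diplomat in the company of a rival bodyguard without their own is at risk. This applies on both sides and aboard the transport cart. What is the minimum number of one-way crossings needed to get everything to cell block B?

Following every safe sequence of crossings from the start, the most of the 8 that can be at cell block B as the transport cart arrives there on crossings 1, 3, 5 is 2, 3, 4 respectively; the best ever achieved is 4 of 8.
From crossing 7 on, no configuration arises that was not already reachable earlier: only 44 distinct safe configurations (who is on which side, and where the transport cart is) can ever be reached, none of them has everyone across, and every continuation just revisits them. So no valid plan exists.

impossible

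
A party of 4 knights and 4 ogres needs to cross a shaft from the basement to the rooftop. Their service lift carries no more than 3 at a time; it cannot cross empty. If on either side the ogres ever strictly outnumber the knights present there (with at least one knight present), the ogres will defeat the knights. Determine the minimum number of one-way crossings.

9

Counting alone: each trip to the rooftop takes at most 3 across and each return brings at least 1 back, so after t trips out (and t−1 returns) at most 3t − (t−1) of the 8 are across; that first reaches 8 at t = 4, so at least 7 crossings are needed.
The safety rule pushes this higher. Following every safe sequence of crossings, the most of the 8 that can be at the rooftop as the service lift arrives there on crossing 7 is 7 — never all 8.
So no plan with fewer than 9 crossings exists, and this one achieves 9:
1. 2 ogres → the rooftop.  (the basement: 4K 2O; the rooftop: 0K 2O)
2. 1 ogre ← the basement.  (the basement: 4K 3O; the rooftop: 0K 1O)
3. 3 ogres → the rooftop.  (the basement: 4K 0O; the rooftop: 0K 4O)
4. 1 ogre ← the basement.  (the basement: 4K 1O; the rooftop: 0K 3O)
5. 3 knights → the rooftop.  (the basement: 1K 1O; the rooftop: 3K 3O)
6. 1 knight and 1 ogre ← the basement.  (the basement: 2K 2O; the rooftop: 2K 2O)
7. 2 knights → the rooftop.  (the basement: 0K 2O; the rooftop: 4K 2O)
8. 1 ogre ← the basement.  (the basement: 0K 3O; the rooftop: 4K 1O)
9. 3 ogres → the rooftop.  (the basement: 0K 0O; the rooftop: 4K 4O)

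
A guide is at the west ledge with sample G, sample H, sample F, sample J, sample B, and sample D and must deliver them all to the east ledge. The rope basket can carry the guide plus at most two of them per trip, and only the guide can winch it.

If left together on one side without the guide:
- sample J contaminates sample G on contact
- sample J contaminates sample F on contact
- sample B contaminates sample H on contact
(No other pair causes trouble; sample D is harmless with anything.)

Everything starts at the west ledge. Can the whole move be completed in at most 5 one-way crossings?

Counting alone: the guide can take at most 2 across per trip to the east ledge, so moving all 6 needs at least 3 loaded trips out, with a return between consecutive ones — at least 5 crossings.
The safety rule pushes this higher. Following every safe sequence of crossings, the most of the 6 that can be at the east ledge as the rope basket arrives there on crossing 5 is 5 — never all 6.
So the move cannot be finished within 5 crossings. (The shortest complete plan takes 7:)
1. Guide goes to the east ledge with sample H and sample J.
2. Guide goes back to the west ledge alone.
3. Guide goes to the east ledge with sample G.
4. Guide goes back to the west ledge with sample J.
5. Guide goes to the east ledge with sample D and sample F.
6. Guide goes back to the west ledge alone.
7. Guide goes to the east ledge with sample B and sample J.

No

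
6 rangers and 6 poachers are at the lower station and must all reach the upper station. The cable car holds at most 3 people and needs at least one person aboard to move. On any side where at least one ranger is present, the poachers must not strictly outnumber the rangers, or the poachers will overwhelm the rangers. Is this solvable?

No

Following every safe sequence of crossings from the start, the most of the 12 that can be at the upper station as the cable car arrives there on crossings 1, 3, 5 is 3, 5, 6 respectively; the best ever achieved is 6 of 12.
From crossing 7 on, no configuration arises that was not already reachable earlier: only 17 distinct safe configurations (who is on which side, and where the cable car is) can ever be reached, none of them has everyone across, and every continuation just revisits them. They are: 0 rangers + 0 poachers across (cable car back at the start); 0 rangers + 1 poacher across (cable car there); 0 rangers + 1 poacher across (cable car back at the start); 0 rangers + 2 poachers across (cable car there); 0 rangers + 2 poachers across (cable car back at the start); 0 rangers + 3 poachers across (cable car there); 0 rangers + 3 poachers across (cable car back at the start); 0 rangers + 4 poachers across (cable car there); 0 rangers + 4 poachers across (cable car back at the start); 0 rangers + 5 poachers across (cable car there); 0 rangers + 5 poachers across (cable car back at the start); 0 rangers + 6 poachers across (cable car there); 1 ranger + 1 poacher across (cable car there); 1 ranger + 1 poacher across (cable car back at the start); 2 rangers + 2 poachers across (cable car there); 2 rangers + 2 poachers across (cable car back at the start); 3 rangers + 3 poachers across (cable car there). So no valid plan exists.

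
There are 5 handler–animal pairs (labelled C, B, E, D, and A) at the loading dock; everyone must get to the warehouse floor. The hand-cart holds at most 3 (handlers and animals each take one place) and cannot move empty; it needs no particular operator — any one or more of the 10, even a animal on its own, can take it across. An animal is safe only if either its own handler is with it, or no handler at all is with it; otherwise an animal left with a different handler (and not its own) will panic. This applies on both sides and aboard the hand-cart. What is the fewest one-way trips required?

Counting alone: each trip to the warehouse floor takes at most 3 across and each return brings at least 1 back, so after t trips out (and t−1 returns) at most 3t − (t−1) of the 10 are across; that first reaches 10 at t = 5, so at least 9 crossings are needed.
The safety rule pushes this higher. Following every safe sequence of crossings, the most of the 10 that can be at the warehouse floor as the hand-cart arrives there on crossing 9 is 9 — never all 10.
So no plan with fewer than 11 crossings exists, and this one achieves 11:
1. animal C and handler C cross → the warehouse floor.
2. handler C crosses ← the loading dock.
3. animal B, animal D, and animal E cross → the warehouse floor.
4. animal C crosses ← the loading dock.
5. handler B, handler D, and handler E cross → the warehouse floor.
6. animal B and handler B cross ← the loading dock.
7. handler A, handler B, and handler C cross → the warehouse floor.
8. animal E crosses ← the loading dock.
9. animal B and animal C cross → the warehouse floor.
10. animal C crosses ← the loading dock.
11. animal A, animal C, and animal E cross → the warehouse floor.

11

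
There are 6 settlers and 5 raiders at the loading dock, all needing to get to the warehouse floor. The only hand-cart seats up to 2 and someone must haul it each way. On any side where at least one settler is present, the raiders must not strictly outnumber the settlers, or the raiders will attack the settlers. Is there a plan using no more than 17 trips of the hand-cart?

Counting alone: each trip to the warehouse floor takes at most 2 across and each return brings at least 1 back, so after t trips out (and t−1 returns) at most 2t − (t−1) of the 11 are across; that first reaches 11 at t = 10, so at least 19 crossings are needed.
Since 17 < 19, 17 crossings cannot be enough. (The shortest complete plan in fact takes 19:)
1. 2 raiders → the warehouse floor.  (the loading dock: 6S 3R; the warehouse floor: 0S 2R)
2. 1 raider ← the loading dock.  (the loading dock: 6S 4R; the warehouse floor: 0S 1R)
3. 2 raiders → the warehouse floor.  (the loading dock: 6S 2R; the warehouse floor: 0S 3R)
4. 1 raider ← the loading dock.  (the loading dock: 6S 3R; the warehouse floor: 0S 2R)
5. 2 settlers → the warehouse floor.  (the loading dock: 4S 3R; the warehouse floor: 2S 2R)
6. 1 raider ← the loading dock.  (the loading dock: 4S 4R; the warehouse floor: 2S 1R)
7. 1 settler and 1 raider → the warehouse floor.  (the loading dock: 3S 3R; the warehouse floor: 3S 2R)
8. 1 settler ← the loading dock.  (the loading dock: 4S 3R; the warehouse floor: 2S 2R)
9. 1 settler and 1 raider → the warehouse floor.  (the loading dock: 3S 2R; the warehouse floor: 3S 3R)
10. 1 raider ← the loading dock.  (the loading dock: 3S 3R; the warehouse floor: 3S 2R)
11. 1 settler and 1 raider → the warehouse floor.  (the loading dock: 2S 2R; the warehouse floor: 4S 3R)
12. 1 settler ← the loading dock.  (the loading dock: 3S 2R; the warehouse floor: 3S 3R)
13. 1 settler and 1 raider → the warehouse floor.  (the loading dock: 2S 1R; the warehouse floor: 4S 4R)
14. 1 raider ← the loading dock.  (the loading dock: 2S 2R; the warehouse floor: 4S 3R)
15. 1 settler and 1 raider → the warehouse floor.  (the loading dock: 1S 1R; the warehouse floor: 5S 4R)
16. 1 settler ← the loading dock.  (the loading dock: 2S 1R; the warehouse floor: 4S 4R)
17. 1 settler and 1 raider → the warehouse floor.  (the loading dock: 1S 0R; the warehouse floor: 5S 5R)
18. 1 raider ← the loading dock.  (the loading dock: 1S 1R; the warehouse floor: 5S 4R)
19. 1 settler and 1 raider → the warehouse floor.  (the loading dock: 0S 0R; the warehouse floor: 6S 5R)

No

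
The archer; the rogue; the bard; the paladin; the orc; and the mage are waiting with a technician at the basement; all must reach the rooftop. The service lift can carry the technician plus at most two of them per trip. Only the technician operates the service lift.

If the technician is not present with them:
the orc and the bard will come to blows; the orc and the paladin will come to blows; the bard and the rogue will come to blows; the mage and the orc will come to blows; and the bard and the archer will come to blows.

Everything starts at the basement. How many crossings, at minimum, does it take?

Counting alone: the technician can take at most 2 across per trip to the rooftop, so moving all 6 needs at least 3 loaded trips out, with a return between consecutive ones — at least 5 crossings.
The safety rule pushes this higher. Following every safe sequence of crossings, the most of the 6 that can be at the rooftop as the service lift arrives there on crossing 5 is 5 — never all 6.
So no plan with fewer than 7 crossings exists, and this one achieves 7:
1. Technician goes to the rooftop with the bard and the orc.  [the basement: the archer, the mage, the paladin, the rogue | the rooftop: the bard, the orc]
2. Technician goes back to the basement with the bard.  [the basement: the archer, the bard, the mage, the paladin, the rogue | the rooftop: the orc]
3. Technician goes to the rooftop with the archer and the rogue.  [the basement: the bard, the mage, the paladin | the rooftop: the archer, the orc, the rogue]
4. Technician goes back to the basement alone.  [the basement: the bard, the mage, the paladin | the rooftop: the archer, the orc, the rogue]
5. Technician goes to the rooftop with the mage and the paladin.  [the basement: the bard | the rooftop: the archer, the mage, the orc, the paladin, the rogue]
6. Technician goes back to the basement with the orc.  [the basement: the bard, the orc | the rooftop: the archer, the mage, the paladin, the rogue]
7. Technician goes to the rooftop with the bard and the orc.  [the basement: — | the rooftop: the archer, the bard, the mage, the orc, the paladin, the rogue]

7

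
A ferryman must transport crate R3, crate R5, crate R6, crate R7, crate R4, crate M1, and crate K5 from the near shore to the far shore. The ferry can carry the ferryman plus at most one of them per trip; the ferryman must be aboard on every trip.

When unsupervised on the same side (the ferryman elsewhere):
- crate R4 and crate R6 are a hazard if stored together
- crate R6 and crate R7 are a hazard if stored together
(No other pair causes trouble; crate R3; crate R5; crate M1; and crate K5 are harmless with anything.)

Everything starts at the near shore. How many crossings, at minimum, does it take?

15

Counting alone: the ferryman can take at most 1 across per trip to the far shore, so moving all 7 needs at least 7 loaded trips out, with a return between consecutive ones — at least 13 crossings.
The safety rule pushes this higher. Following every safe sequence of crossings, the most of the 7 that can be at the far shore as the ferry arrives there on crossing 13 is 6 — never all 7.
So no plan with fewer than 15 crossings exists, and this one achieves 15:
1. Ferryman goes to the far shore with crate R6.  [the near shore: crate K5, crate M1, crate R3, crate R4, crate R5, crate R7 | the far shore: crate R6]
2. Ferryman goes back to the near shore alone.  [the near shore: crate K5, crate M1, crate R3, crate R4, crate R5, crate R7 | the far shore: crate R6]
3. Ferryman goes to the far shore with crate R3.  [the near shore: crate K5, crate M1, crate R4, crate R5, crate R7 | the far shore: crate R3, crate R6]
4. Ferryman goes back to the near shore alone.  [the near shore: crate K5, crate M1, crate R4, crate R5, crate R7 | the far shore: crate R3, crate R6]
5. Ferryman goes to the far shore with crate R5.  [the near shore: crate K5, crate M1, crate R4, crate R7 | the far shore: crate R3, crate R5, crate R6]
6. Ferryman goes back to the near shore alone.  [the near shore: crate K5, crate M1, crate R4, crate R7 | the far shore: crate R3, crate R5, crate R6]
7. Ferryman goes to the far shore with crate R7.  [the near shore: crate K5, crate M1, crate R4 | the far shore: crate R3, crate R5, crate R6, crate R7]
8. Ferryman goes back to the near shore with crate R6.  [the near shore: crate K5, crate M1, crate R4, crate R6 | the far shore: crate R3, crate R5, crate R7]
9. Ferryman goes to the far shore with crate R4.  [the near shore: crate K5, crate M1, crate R6 | the far shore: crate R3, crate R4, crate R5, crate R7]
10. Ferryman goes back to the near shore alone.  [the near shore: crate K5, crate M1, crate R6 | the far shore: crate R3, crate R4, crate R5, crate R7]
11. Ferryman goes to the far shore with crate M1.  [the near shore: crate K5, crate R6 | the far shore: crate M1, crate R3, crate R4, crate R5, crate R7]
12. Ferryman goes back to the near shore alone.  [the near shore: crate K5, crate R6 | the far shore: crate M1, crate R3, crate R4, crate R5, crate R7]
13. Ferryman goes to the far shore with crate K5.  [the near shore: crate R6 | the far shore: crate K5, crate M1, crate R3, crate R4, crate R5, crate R7]
14. Ferryman goes back to the near shore alone.  [the near shore: crate R6 | the far shore: crate K5, crate M1, crate R3, crate R4, crate R5, crate R7]
15. Ferryman goes to the far shore with crate R6.  [the near shore: — | the far shore: crate K5, crate M1, crate R3, crate R4, crate R5, crate R6, crate R7]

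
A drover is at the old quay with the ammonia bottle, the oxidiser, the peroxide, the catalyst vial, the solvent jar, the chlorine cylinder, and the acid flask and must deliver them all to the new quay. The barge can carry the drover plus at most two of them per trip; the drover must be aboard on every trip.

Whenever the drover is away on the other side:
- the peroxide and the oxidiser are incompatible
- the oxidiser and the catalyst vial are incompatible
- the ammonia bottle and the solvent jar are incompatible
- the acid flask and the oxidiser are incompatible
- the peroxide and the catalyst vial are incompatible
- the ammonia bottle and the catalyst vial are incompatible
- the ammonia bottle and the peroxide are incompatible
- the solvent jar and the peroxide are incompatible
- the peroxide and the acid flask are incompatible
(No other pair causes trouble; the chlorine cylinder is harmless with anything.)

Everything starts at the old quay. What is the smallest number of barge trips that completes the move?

impossible

Whatever the first load, the items left behind include a forbidden pair without the drover. No opening move is safe, so no plan exists.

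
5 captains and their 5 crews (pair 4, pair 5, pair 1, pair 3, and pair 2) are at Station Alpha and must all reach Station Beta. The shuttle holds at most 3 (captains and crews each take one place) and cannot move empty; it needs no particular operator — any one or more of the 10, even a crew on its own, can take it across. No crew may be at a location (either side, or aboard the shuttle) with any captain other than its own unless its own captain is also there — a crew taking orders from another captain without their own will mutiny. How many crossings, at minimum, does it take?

11

Counting alone: each trip to Station Beta takes at most 3 across and each return brings at least 1 back, so after t trips out (and t−1 returns) at most 3t − (t−1) of the 10 are across; that first reaches 10 at t = 5, so at least 9 crossings are needed.
The safety rule pushes this higher. Following every safe sequence of crossings, the most of the 10 that can be at Station Beta as the shuttle arrives there on crossing 9 is 9 — never all 10.
So no plan with fewer than 11 crossings exists, and this one achieves 11:
1. captain 4 and crew 4 cross → Station Beta.
2. captain 4 crosses ← Station Alpha.
3. crew 1, crew 3, and crew 5 cross → Station Beta.
4. crew 4 crosses ← Station Alpha.
5. captain 1, captain 3, and captain 5 cross → Station Beta.
6. captain 5 and crew 5 cross ← Station Alpha.
7. captain 2, captain 4, and captain 5 cross → Station Beta.
8. crew 1 crosses ← Station Alpha.
9. crew 4 and crew 5 cross → Station Beta.
10. crew 4 crosses ← Station Alpha.
11. crew 1, crew 2, and crew 4 cross → Station Beta.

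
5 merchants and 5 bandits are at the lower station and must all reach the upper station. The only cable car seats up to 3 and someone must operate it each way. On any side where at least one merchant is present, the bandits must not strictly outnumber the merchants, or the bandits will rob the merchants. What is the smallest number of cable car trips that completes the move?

11

Counting alone: each trip to the upper station takes at most 3 across and each return brings at least 1 back, so after t trips out (and t−1 returns) at most 3t − (t−1) of the 10 are across; that first reaches 10 at t = 5, so at least 9 crossings are needed.
The safety rule pushes this higher. Following every safe sequence of crossings, the most of the 10 that can be at the upper station as the cable car arrives there on crossing 9 is 9 — never all 10.
So no plan with fewer than 11 crossings exists, and this one achieves 11:
1. 2 bandits → the upper station.  (the lower station: 5M 3B; the upper station: 0M 2B)
2. 1 bandit ← the lower station.  (the lower station: 5M 4B; the upper station: 0M 1B)
3. 3 bandits → the upper station.  (the lower station: 5M 1B; the upper station: 0M 4B)
4. 1 bandit ← the lower station.  (the lower station: 5M 2B; the upper station: 0M 3B)
5. 3 merchants → the upper station.  (the lower station: 2M 2B; the upper station: 3M 3B)
6. 1 merchant and 1 bandit ← the lower station.  (the lower station: 3M 3B; the upper station: 2M 2B)
7. 3 merchants → the upper station.  (the lower station: 0M 3B; the upper station: 5M 2B)
8. 1 bandit ← the lower station.  (the lower station: 0M 4B; the upper station: 5M 1B)
9. 2 bandits → the upper station.  (the lower station: 0M 2B; the upper station: 5M 3B)
10. 1 bandit ← the lower station.  (the lower station: 0M 3B; the upper station: 5M 2B)
11. 3 bandits → the upper station.  (the lower station: 0M 0B; the upper station: 5M 5B)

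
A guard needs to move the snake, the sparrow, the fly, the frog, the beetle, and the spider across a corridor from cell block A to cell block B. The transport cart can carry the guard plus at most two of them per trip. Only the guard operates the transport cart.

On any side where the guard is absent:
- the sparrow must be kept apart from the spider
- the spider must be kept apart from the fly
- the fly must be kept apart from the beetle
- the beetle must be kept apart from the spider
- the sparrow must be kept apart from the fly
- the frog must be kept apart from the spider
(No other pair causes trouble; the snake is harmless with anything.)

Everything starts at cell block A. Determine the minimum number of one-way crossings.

Counting alone: the guard can take at most 2 across per trip to cell block B, so moving all 6 needs at least 3 loaded trips out, with a return between consecutive ones — at least 5 crossings.
The safety rule pushes this higher. Following every safe sequence of crossings, the most of the 6 that can be at cell block B as the transport cart arrives there on crossings 5, 7 is 4, 5 respectively — never all 6.
So no plan with fewer than 9 crossings exists, and this one achieves 9:
1. Guard goes to cell block B with the fly and the spider.
2. Guard goes back to cell block A with the fly.
3. Guard goes to cell block B with the fly and the snake.
4. Guard goes back to cell block A with the fly.
5. Guard goes to cell block B with the beetle and the sparrow.
6. Guard goes back to cell block A with the spider.
7. Guard goes to cell block B with the fly and the frog.
8. Guard goes back to cell block A with the fly.
9. Guard goes to cell block B with the fly and the spider.

9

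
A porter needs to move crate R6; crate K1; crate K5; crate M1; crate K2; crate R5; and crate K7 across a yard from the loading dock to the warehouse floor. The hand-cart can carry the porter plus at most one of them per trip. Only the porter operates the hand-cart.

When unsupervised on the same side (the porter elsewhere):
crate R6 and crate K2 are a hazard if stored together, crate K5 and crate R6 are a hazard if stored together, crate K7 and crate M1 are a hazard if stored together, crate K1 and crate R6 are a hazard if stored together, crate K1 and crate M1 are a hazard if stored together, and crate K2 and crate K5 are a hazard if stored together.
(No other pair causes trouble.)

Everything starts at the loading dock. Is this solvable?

Whatever the first load, the items left behind include a forbidden pair without the porter. No opening move is safe, so no plan exists.

No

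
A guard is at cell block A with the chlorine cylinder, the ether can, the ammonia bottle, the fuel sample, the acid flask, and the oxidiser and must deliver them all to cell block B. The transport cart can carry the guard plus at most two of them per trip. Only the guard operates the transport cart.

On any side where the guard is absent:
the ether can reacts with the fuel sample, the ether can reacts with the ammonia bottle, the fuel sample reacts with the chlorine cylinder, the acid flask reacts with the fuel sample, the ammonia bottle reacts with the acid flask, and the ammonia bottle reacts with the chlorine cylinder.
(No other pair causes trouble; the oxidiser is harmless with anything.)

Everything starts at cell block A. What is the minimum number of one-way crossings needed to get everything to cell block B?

7

Counting alone: the guard can take at most 2 across per trip to cell block B, so moving all 6 needs at least 3 loaded trips out, with a return between consecutive ones — at least 5 crossings.
The safety rule pushes this higher. Following every safe sequence of crossings, the most of the 6 that can be at cell block B as the transport cart arrives there on crossing 5 is 5 — never all 6.
So no plan with fewer than 7 crossings exists, and this one achieves 7:
1. Guard goes to cell block B with the ammonia bottle and the fuel sample.  [cell block A: the acid flask, the chlorine cylinder, the ether can, the oxidiser | cell block B: the ammonia bottle, the fuel sample]
2. Guard goes back to cell block A alone.  [cell block A: the acid flask, the chlorine cylinder, the ether can, the oxidiser | cell block B: the ammonia bottle, the fuel sample]
3. Guard goes to cell block B with the chlorine cylinder and the ether can.  [cell block A: the acid flask, the oxidiser | cell block B: the ammonia bottle, the chlorine cylinder, the ether can, the fuel sample]
4. Guard goes back to cell block A with the ammonia bottle and the fuel sample.  [cell block A: the acid flask, the ammonia bottle, the fuel sample, the oxidiser | cell block B: the chlorine cylinder, the ether can]
5. Guard goes to cell block B with the acid flask and the oxidiser.  [cell block A: the ammonia bottle, the fuel sample | cell block B: the acid flask, the chlorine cylinder, the ether can, the oxidiser]
6. Guard goes back to cell block A alone.  [cell block A: the ammonia bottle, the fuel sample | cell block B: the acid flask, the chlorine cylinder, the ether can, the oxidiser]
7. Guard goes to cell block B with the ammonia bottle and the fuel sample.  [cell block A: — | cell block B: the acid flask, the ammonia bottle, the chlorine cylinder, the ether can, the fuel sample, the oxidiser]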